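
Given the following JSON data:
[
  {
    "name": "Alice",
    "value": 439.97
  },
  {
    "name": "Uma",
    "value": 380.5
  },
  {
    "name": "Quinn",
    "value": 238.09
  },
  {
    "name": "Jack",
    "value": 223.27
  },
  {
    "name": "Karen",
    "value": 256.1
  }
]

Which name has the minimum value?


Comparing values:
  Alice: 439.97
  Uma: 380.5
  Quinn: 238.09
  Jack: 223.27
  Karen: 256.1
Minimum: Jack (223.27)

ANSWER: Jack


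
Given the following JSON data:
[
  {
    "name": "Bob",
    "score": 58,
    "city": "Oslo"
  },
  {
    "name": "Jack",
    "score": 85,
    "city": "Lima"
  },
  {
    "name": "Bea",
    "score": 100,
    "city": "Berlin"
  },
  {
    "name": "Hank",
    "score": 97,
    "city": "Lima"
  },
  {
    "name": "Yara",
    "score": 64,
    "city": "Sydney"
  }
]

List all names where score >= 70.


Filtering records where score >= 70:
  Bob (score=58) -> no
  Jack (score=85) -> YES
  Bea (score=100) -> YES
  Hank (score=97) -> YES
  Yara (score=64) -> no


ANSWER: Jack, Bea, Hank


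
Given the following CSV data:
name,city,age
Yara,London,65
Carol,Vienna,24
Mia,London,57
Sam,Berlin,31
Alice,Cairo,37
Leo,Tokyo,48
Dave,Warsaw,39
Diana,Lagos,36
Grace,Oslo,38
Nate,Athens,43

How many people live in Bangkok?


Scanning city column for 'Bangkok':
Total matches: 0

ANSWER: 0


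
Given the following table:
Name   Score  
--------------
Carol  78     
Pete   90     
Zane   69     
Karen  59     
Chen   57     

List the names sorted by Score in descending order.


Sorting by Score (descending):
  Pete: 90
  Carol: 78
  Zane: 69
  Karen: 59
  Chen: 57


ANSWER: Pete, Carol, Zane, Karen, Chen


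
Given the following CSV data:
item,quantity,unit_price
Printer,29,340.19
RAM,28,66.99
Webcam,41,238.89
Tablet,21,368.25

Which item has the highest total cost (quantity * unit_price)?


Computing row totals:
  Printer: 9865.51
  RAM: 1875.72
  Webcam: 9794.49
  Tablet: 7733.25
Maximum: Printer (9865.51)

ANSWER: Printer


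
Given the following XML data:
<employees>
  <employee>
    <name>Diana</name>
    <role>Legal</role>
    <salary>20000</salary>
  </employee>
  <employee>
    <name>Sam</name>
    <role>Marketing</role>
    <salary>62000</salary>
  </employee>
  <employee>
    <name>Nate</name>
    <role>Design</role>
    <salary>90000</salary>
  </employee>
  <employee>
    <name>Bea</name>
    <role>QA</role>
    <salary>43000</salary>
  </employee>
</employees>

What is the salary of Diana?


Searching for <employee> with <name>Diana</name>
Found at position 1
<salary>20000</salary>

ANSWER: 20000


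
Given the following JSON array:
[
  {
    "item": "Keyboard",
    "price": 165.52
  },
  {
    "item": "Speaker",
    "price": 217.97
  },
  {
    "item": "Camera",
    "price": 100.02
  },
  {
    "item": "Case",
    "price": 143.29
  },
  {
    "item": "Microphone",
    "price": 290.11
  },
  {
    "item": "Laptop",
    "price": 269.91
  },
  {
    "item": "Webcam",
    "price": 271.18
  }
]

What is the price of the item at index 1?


Array index 1 -> Speaker
price = 217.97

ANSWER: 217.97


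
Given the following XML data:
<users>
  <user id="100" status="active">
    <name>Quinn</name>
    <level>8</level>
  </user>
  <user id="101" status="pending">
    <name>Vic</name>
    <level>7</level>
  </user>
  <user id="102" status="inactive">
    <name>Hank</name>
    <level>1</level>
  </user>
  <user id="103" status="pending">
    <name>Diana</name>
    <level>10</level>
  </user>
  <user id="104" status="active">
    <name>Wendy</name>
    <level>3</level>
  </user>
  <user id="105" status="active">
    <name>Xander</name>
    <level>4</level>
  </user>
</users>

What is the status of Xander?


Finding user with name = Xander
user id="105" status="active"

ANSWER: active


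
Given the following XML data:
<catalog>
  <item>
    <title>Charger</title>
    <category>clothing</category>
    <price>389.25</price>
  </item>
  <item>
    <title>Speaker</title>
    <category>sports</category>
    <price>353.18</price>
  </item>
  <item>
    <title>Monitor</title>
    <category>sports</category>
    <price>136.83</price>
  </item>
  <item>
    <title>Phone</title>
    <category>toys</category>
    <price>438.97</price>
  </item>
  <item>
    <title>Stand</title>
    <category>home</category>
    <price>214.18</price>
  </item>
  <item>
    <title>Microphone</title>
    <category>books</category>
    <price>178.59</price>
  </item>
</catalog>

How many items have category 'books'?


Scanning <item> elements for <category>books</category>:
  Item 6: Microphone -> MATCH
Count: 1

ANSWER: 1


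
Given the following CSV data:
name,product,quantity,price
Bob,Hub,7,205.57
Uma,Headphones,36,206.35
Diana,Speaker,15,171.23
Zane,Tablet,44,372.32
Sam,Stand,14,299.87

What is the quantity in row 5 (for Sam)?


Row 5: Sam
Column 'quantity' = 14

ANSWER: 14


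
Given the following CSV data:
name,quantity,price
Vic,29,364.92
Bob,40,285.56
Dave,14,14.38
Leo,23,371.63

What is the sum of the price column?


Values in 'price' column:
  Row 1: 364.92
  Row 2: 285.56
  Row 3: 14.38
  Row 4: 371.63
Sum = 364.92 + 285.56 + 14.38 + 371.63 = 1036.49

ANSWER: 1036.49


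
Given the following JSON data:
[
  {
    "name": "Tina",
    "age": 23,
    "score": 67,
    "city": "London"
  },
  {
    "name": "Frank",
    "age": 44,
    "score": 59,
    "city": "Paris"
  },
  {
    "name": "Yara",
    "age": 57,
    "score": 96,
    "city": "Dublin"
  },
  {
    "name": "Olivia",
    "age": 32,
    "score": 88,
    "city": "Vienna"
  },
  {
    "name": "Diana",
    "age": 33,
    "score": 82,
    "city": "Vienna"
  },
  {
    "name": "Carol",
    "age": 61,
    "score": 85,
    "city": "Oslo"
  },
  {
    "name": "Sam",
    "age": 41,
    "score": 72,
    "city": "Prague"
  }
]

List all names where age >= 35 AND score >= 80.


Checking both conditions:
  Tina (age=23, score=67) -> no
  Frank (age=44, score=59) -> no
  Yara (age=57, score=96) -> YES
  Olivia (age=32, score=88) -> no
  Diana (age=33, score=82) -> no
  Carol (age=61, score=85) -> YES
  Sam (age=41, score=72) -> no


ANSWER: Yara, Carol


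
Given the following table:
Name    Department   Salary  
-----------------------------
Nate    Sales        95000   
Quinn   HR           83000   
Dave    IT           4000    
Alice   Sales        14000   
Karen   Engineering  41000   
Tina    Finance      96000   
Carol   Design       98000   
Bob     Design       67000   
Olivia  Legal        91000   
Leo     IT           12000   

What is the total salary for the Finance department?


Finance department members:
  Tina: 96000
Total = 96000 = 96000

ANSWER: 96000


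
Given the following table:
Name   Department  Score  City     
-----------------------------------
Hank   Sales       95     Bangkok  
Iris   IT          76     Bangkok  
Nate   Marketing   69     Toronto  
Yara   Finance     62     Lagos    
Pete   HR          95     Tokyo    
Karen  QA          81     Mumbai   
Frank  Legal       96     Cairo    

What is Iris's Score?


Row 2: Iris
Score = 76

ANSWER: 76


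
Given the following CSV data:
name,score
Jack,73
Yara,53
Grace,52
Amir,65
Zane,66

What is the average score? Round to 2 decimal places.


Scores: 73, 53, 52, 65, 66
Sum = 309
Count = 5
Average = 309 / 5 = 61.80

ANSWER: 61.80


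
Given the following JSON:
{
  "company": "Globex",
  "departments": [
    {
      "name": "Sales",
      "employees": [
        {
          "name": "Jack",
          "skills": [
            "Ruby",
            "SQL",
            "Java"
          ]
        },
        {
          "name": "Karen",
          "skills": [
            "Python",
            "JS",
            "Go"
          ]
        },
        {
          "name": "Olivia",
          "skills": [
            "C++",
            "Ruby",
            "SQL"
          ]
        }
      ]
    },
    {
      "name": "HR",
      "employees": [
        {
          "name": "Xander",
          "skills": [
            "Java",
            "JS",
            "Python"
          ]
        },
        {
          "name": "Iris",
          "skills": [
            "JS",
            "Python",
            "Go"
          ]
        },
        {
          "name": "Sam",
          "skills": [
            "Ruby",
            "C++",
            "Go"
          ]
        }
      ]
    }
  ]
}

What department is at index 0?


Path: departments[0].name
Value: Sales

ANSWER: Sales


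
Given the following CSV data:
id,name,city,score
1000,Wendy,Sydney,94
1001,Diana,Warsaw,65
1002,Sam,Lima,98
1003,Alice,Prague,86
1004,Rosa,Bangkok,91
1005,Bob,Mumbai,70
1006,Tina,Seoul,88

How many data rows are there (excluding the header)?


Counting rows (excluding header):
Header: id,name,city,score
Data rows: 7

ANSWER: 7


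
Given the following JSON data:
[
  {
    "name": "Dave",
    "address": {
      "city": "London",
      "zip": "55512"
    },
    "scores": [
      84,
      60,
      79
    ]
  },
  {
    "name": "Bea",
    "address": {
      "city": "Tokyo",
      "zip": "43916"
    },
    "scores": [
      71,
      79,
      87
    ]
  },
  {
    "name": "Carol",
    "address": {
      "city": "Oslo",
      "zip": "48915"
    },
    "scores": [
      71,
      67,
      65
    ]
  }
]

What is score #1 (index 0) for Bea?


Path: records[1].scores[0]
Value: 71

ANSWER: 71


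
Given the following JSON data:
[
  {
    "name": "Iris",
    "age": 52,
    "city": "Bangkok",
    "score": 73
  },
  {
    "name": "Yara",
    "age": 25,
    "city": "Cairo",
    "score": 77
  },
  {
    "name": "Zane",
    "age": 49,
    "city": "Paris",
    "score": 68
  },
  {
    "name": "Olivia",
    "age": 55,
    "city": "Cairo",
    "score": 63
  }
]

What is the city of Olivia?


Looking up record where name = Olivia
Record index: 3
Field 'city' = Cairo

ANSWER: Cairo


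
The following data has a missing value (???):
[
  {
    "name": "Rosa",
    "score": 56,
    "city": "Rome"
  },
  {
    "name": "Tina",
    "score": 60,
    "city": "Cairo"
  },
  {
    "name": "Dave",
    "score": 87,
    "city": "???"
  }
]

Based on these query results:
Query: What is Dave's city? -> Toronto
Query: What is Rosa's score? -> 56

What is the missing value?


The missing value is Dave's city
From query: Dave's city = Toronto

ANSWER: Toronto


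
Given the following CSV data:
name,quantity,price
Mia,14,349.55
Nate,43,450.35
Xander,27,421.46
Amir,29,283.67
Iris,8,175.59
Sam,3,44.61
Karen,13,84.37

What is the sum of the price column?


Values in 'price' column:
  Row 1: 349.55
  Row 2: 450.35
  Row 3: 421.46
  Row 4: 283.67
  Row 5: 175.59
  Row 6: 44.61
  Row 7: 84.37
Sum = 349.55 + 450.35 + 421.46 + 283.67 + 175.59 + 44.61 + 84.37 = 1809.6

ANSWER: 1809.6


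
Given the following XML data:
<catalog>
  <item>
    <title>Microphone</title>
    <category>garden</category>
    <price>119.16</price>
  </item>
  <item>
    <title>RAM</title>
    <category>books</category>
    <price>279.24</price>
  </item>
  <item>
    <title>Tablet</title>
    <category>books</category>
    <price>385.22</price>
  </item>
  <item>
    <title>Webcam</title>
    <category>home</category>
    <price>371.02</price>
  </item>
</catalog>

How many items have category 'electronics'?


Scanning <item> elements for <category>electronics</category>:
Count: 0

ANSWER: 0


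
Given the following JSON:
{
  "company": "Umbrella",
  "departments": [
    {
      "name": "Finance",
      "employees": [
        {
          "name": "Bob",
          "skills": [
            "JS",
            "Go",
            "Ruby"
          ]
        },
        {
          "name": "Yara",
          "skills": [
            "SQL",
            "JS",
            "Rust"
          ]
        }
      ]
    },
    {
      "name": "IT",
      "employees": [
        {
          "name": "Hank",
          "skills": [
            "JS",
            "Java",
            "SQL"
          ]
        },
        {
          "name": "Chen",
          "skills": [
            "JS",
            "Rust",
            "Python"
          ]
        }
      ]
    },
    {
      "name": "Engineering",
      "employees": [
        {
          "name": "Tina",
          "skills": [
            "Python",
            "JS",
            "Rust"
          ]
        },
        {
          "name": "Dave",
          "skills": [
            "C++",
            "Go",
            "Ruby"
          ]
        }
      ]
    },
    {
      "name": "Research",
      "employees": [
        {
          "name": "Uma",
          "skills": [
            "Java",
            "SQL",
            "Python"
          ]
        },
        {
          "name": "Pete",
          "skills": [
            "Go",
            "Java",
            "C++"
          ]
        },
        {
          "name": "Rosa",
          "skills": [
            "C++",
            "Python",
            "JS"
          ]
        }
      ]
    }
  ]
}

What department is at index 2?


Path: departments[2].name
Value: Engineering

ANSWER: Engineering


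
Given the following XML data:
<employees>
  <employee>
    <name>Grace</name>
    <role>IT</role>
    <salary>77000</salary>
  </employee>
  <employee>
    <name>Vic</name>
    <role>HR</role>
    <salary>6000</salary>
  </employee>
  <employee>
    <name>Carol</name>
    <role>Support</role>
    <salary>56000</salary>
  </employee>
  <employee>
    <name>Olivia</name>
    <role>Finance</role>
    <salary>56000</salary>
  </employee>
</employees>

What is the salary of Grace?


Searching for <employee> with <name>Grace</name>
Found at position 1
<salary>77000</salary>

ANSWER: 77000


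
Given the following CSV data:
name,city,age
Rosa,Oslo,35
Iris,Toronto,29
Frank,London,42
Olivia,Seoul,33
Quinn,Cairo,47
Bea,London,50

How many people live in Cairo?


Scanning city column for 'Cairo':
  Row 5: Quinn -> MATCH
Total matches: 1

ANSWER: 1


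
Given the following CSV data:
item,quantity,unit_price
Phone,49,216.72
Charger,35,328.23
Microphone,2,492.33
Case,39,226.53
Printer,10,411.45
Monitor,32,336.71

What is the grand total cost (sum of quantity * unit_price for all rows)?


Computing row totals:
  Phone: 49 * 216.72 = 10619.28
  Charger: 35 * 328.23 = 11488.05
  Microphone: 2 * 492.33 = 984.66
  Case: 39 * 226.53 = 8834.67
  Printer: 10 * 411.45 = 4114.5
  Monitor: 32 * 336.71 = 10774.72
Grand total = 10619.28 + 11488.05 + 984.66 + 8834.67 + 4114.5 + 10774.72 = 46815.88

ANSWER: 46815.88


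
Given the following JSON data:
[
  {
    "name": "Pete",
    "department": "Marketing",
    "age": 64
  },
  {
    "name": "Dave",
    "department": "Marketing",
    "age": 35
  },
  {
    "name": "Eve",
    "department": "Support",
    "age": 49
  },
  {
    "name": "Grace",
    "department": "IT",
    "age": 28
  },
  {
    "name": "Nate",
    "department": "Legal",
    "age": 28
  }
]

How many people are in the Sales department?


Scanning records for department = Sales
  No matches found
Count: 0

ANSWER: 0


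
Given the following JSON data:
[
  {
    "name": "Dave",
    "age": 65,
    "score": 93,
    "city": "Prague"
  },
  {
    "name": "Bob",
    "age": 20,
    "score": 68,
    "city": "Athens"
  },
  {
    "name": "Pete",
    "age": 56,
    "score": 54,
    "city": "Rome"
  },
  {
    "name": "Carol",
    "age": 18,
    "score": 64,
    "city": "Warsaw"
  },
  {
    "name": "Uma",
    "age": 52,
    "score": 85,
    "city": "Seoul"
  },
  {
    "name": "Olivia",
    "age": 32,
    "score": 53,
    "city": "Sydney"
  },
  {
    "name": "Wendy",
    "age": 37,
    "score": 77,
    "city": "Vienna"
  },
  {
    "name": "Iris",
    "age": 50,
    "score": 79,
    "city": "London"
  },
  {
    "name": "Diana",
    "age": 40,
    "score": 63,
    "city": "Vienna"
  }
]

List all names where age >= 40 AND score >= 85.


Checking both conditions:
  Dave (age=65, score=93) -> YES
  Bob (age=20, score=68) -> no
  Pete (age=56, score=54) -> no
  Carol (age=18, score=64) -> no
  Uma (age=52, score=85) -> YES
  Olivia (age=32, score=53) -> no
  Wendy (age=37, score=77) -> no
  Iris (age=50, score=79) -> no
  Diana (age=40, score=63) -> no


ANSWER: Dave, Uma


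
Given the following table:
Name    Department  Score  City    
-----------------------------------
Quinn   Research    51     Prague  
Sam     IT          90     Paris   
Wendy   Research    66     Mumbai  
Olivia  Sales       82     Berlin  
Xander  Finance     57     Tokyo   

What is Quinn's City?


Row 1: Quinn
City = Prague

ANSWER: Prague


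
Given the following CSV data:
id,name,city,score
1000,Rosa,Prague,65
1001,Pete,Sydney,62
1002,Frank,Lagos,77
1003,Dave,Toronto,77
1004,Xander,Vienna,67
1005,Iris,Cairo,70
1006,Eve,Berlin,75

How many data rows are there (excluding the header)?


Counting rows (excluding header):
Header: id,name,city,score
Data rows: 7

ANSWER: 7


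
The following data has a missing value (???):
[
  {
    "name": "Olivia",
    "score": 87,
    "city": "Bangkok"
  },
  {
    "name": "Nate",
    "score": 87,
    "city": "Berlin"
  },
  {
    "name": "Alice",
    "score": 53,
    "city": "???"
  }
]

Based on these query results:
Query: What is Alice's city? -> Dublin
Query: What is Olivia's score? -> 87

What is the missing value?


The missing value is Alice's city
From query: Alice's city = Dublin

ANSWER: Dublin


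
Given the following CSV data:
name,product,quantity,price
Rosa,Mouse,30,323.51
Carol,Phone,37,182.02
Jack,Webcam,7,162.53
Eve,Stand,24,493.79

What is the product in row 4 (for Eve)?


Row 4: Eve
Column 'product' = Stand

ANSWER: Stand


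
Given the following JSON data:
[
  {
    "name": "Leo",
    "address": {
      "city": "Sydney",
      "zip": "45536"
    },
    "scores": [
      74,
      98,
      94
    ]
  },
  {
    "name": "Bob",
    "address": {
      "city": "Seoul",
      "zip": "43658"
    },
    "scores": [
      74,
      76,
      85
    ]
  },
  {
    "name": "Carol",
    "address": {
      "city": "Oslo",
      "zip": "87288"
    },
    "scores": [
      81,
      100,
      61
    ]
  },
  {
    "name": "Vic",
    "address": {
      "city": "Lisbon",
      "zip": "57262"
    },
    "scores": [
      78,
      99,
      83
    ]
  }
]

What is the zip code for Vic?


Path: records[3].address.zip
Value: 57262

ANSWER: 57262


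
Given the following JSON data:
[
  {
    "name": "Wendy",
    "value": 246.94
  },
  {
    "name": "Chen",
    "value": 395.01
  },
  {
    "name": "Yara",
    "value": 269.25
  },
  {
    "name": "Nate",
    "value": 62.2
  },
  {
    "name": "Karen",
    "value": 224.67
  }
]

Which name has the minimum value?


Comparing values:
  Wendy: 246.94
  Chen: 395.01
  Yara: 269.25
  Nate: 62.2
  Karen: 224.67
Minimum: Nate (62.2)

ANSWER: Nate


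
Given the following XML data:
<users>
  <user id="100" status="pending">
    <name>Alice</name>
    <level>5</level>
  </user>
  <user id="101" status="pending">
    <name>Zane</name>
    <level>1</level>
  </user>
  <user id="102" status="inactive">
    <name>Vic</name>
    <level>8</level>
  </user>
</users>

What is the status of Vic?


Finding user with name = Vic
user id="102" status="inactive"

ANSWER: inactive


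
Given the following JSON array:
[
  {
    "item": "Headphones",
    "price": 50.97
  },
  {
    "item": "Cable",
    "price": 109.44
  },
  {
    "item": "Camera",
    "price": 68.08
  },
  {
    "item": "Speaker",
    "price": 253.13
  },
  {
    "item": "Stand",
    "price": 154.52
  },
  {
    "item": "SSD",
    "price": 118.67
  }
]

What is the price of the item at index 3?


Array index 3 -> Speaker
price = 253.13

ANSWER: 253.13


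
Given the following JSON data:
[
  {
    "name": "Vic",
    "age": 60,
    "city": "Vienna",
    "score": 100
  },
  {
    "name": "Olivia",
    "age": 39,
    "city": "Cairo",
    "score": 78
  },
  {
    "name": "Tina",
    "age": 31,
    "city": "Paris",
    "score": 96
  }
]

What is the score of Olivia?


Looking up record where name = Olivia
Record index: 1
Field 'score' = 78

ANSWER: 78


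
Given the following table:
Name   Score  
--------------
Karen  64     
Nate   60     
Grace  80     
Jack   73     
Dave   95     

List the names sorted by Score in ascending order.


Sorting by Score (ascending):
  Nate: 60
  Karen: 64
  Jack: 73
  Grace: 80
  Dave: 95


ANSWER: Nate, Karen, Jack, Grace, Dave


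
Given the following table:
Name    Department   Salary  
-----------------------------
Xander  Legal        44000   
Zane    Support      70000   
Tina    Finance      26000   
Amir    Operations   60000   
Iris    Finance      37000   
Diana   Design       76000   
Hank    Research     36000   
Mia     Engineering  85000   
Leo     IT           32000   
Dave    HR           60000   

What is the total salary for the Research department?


Research department members:
  Hank: 36000
Total = 36000 = 36000

ANSWER: 36000


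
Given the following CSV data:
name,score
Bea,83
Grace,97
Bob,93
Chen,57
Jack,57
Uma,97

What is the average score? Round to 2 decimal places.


Scores: 83, 97, 93, 57, 57, 97
Sum = 484
Count = 6
Average = 484 / 6 = 80.67

ANSWER: 80.67


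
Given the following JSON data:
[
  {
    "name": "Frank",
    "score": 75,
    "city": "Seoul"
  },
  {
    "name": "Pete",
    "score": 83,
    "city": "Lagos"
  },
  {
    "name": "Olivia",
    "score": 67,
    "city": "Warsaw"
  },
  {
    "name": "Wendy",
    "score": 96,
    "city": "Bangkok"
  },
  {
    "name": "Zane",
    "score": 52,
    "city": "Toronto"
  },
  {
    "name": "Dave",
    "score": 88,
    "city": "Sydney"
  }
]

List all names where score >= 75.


Filtering records where score >= 75:
  Frank (score=75) -> YES
  Pete (score=83) -> YES
  Olivia (score=67) -> no
  Wendy (score=96) -> YES
  Zane (score=52) -> no
  Dave (score=88) -> YES


ANSWER: Frank, Pete, Wendy, Dave


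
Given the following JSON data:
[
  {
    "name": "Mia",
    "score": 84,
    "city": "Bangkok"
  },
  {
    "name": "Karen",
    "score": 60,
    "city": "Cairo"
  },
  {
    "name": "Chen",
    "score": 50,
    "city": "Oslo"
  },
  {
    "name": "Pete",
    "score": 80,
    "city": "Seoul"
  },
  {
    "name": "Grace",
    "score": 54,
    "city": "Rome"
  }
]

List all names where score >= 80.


Filtering records where score >= 80:
  Mia (score=84) -> YES
  Karen (score=60) -> no
  Chen (score=50) -> no
  Pete (score=80) -> YES
  Grace (score=54) -> no


ANSWER: Mia, Pete


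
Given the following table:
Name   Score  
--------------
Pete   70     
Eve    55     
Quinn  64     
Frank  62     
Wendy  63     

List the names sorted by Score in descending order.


Sorting by Score (descending):
  Pete: 70
  Quinn: 64
  Wendy: 63
  Frank: 62
  Eve: 55


ANSWER: Pete, Quinn, Wendy, Frank, Eve


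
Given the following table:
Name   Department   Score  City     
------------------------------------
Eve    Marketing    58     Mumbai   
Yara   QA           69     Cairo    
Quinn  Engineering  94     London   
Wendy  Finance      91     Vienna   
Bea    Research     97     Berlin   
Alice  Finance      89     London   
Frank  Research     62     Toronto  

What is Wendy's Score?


Row 4: Wendy
Score = 91

ANSWER: 91


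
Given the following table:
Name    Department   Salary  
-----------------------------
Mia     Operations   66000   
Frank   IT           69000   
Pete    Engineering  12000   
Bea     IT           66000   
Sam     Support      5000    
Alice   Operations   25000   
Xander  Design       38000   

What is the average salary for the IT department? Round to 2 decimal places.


IT department members:
  Frank: 69000
  Bea: 66000
Sum = 135000
Count = 2
Average = 135000 / 2 = 67500.00

ANSWER: 67500.00


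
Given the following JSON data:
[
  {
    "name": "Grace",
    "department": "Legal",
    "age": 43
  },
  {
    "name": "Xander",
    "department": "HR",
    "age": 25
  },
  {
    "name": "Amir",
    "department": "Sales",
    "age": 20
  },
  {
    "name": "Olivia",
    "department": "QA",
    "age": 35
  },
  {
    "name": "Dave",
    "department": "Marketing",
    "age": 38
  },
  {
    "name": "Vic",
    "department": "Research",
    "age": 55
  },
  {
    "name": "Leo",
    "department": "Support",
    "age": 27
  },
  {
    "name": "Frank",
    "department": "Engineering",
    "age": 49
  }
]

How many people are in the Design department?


Scanning records for department = Design
  No matches found
Count: 0

ANSWER: 0


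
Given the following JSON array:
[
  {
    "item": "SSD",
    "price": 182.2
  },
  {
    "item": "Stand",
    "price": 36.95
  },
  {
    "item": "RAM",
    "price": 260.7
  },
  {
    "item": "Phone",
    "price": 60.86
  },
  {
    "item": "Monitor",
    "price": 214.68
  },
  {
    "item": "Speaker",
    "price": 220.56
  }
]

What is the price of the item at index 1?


Array index 1 -> Stand
price = 36.95

ANSWER: 36.95


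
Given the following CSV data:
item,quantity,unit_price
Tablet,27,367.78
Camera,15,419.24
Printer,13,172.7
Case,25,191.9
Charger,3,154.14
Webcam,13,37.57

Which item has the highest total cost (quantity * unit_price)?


Computing row totals:
  Tablet: 9930.06
  Camera: 6288.6
  Printer: 2245.1
  Case: 4797.5
  Charger: 462.42
  Webcam: 488.41
Maximum: Tablet (9930.06)

ANSWER: Tablet


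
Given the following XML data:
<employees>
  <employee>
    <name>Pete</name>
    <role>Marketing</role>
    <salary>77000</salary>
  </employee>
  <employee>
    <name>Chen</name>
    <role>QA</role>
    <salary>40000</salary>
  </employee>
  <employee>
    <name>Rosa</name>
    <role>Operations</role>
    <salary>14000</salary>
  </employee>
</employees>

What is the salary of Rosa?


Searching for <employee> with <name>Rosa</name>
Found at position 3
<salary>14000</salary>

ANSWER: 14000


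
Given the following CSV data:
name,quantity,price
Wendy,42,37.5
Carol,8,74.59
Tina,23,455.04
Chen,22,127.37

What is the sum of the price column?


Values in 'price' column:
  Row 1: 37.5
  Row 2: 74.59
  Row 3: 455.04
  Row 4: 127.37
Sum = 37.5 + 74.59 + 455.04 + 127.37 = 694.5

ANSWER: 694.5


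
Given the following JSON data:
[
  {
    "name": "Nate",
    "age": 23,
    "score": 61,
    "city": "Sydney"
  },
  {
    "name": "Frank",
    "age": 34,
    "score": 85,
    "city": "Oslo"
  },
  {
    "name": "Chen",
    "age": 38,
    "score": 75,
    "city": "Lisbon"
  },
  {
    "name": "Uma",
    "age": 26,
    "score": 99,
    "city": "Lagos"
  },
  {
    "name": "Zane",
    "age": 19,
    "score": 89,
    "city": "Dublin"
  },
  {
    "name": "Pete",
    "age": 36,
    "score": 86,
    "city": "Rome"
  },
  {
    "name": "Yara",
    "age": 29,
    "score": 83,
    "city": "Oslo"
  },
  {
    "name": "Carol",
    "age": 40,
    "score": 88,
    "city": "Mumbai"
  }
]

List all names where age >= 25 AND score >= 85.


Checking both conditions:
  Nate (age=23, score=61) -> no
  Frank (age=34, score=85) -> YES
  Chen (age=38, score=75) -> no
  Uma (age=26, score=99) -> YES
  Zane (age=19, score=89) -> no
  Pete (age=36, score=86) -> YES
  Yara (age=29, score=83) -> no
  Carol (age=40, score=88) -> YES


ANSWER: Frank, Uma, Pete, Carol


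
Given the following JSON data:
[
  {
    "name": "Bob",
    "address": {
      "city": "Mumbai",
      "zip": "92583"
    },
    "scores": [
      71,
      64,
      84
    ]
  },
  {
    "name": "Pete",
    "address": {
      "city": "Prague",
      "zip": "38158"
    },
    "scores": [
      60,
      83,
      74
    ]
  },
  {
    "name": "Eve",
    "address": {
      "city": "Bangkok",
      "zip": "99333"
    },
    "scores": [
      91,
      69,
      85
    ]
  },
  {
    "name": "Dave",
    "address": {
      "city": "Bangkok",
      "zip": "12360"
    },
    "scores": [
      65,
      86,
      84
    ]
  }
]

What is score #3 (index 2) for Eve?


Path: records[2].scores[2]
Value: 85

ANSWER: 85


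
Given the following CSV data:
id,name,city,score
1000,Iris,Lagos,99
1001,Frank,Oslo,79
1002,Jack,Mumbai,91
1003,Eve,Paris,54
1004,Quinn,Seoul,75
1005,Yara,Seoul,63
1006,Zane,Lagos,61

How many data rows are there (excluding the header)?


Counting rows (excluding header):
Header: id,name,city,score
Data rows: 7

ANSWER: 7


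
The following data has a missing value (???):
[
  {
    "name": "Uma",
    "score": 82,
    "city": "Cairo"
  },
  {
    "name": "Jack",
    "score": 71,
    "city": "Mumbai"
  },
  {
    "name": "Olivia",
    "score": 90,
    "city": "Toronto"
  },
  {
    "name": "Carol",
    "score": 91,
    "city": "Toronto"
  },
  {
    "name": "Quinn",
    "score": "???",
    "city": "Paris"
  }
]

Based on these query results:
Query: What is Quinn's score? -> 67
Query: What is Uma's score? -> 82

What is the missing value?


The missing value is Quinn's score
From query: Quinn's score = 67

ANSWER: 67


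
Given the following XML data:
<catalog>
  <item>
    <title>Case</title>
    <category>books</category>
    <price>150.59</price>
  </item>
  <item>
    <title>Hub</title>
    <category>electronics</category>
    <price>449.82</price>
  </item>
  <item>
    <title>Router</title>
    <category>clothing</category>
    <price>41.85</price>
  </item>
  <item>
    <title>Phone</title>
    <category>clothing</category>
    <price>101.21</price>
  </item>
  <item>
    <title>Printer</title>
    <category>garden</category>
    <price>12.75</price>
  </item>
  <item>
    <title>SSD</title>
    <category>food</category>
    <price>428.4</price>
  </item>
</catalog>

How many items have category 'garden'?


Scanning <item> elements for <category>garden</category>:
  Item 5: Printer -> MATCH
Count: 1

ANSWER: 1


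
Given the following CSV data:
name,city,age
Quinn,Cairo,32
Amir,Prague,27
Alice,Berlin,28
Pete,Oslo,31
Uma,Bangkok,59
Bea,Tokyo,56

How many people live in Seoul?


Scanning city column for 'Seoul':
Total matches: 0

ANSWER: 0


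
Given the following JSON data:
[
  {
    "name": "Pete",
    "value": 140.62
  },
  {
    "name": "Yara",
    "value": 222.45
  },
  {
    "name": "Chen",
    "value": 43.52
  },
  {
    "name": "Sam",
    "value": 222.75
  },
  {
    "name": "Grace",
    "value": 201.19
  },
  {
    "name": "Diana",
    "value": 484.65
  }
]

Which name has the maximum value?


Comparing values:
  Pete: 140.62
  Yara: 222.45
  Chen: 43.52
  Sam: 222.75
  Grace: 201.19
  Diana: 484.65
Maximum: Diana (484.65)

ANSWER: Diana


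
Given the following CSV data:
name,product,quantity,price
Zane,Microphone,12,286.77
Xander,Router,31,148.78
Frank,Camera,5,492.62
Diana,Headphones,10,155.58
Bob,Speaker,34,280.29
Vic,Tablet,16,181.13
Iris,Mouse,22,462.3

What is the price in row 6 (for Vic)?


Row 6: Vic
Column 'price' = 181.13

ANSWER: 181.13


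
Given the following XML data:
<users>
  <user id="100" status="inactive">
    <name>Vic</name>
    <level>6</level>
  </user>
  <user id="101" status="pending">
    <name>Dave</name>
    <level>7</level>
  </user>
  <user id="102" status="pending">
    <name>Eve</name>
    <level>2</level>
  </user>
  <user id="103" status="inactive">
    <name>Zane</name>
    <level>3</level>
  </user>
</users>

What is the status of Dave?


Finding user with name = Dave
user id="101" status="pending"

ANSWER: pending


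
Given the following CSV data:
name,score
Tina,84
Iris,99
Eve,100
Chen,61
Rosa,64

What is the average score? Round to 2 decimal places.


Scores: 84, 99, 100, 61, 64
Sum = 408
Count = 5
Average = 408 / 5 = 81.60

ANSWER: 81.60


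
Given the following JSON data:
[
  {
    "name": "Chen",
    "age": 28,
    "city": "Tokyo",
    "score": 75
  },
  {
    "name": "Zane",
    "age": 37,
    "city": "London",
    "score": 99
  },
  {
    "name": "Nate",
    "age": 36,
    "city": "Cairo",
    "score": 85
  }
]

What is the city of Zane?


Looking up record where name = Zane
Record index: 1
Field 'city' = London

ANSWER: London


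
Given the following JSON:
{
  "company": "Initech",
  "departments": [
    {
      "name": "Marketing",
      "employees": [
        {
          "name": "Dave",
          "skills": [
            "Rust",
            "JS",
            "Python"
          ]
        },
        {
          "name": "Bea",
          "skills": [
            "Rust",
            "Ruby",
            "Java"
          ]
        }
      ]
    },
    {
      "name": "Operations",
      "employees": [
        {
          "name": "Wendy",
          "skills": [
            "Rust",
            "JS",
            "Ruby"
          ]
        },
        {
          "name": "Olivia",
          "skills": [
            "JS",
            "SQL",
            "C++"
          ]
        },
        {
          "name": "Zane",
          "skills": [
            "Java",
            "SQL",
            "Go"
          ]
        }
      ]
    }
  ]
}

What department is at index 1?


Path: departments[1].name
Value: Operations

ANSWER: Operations


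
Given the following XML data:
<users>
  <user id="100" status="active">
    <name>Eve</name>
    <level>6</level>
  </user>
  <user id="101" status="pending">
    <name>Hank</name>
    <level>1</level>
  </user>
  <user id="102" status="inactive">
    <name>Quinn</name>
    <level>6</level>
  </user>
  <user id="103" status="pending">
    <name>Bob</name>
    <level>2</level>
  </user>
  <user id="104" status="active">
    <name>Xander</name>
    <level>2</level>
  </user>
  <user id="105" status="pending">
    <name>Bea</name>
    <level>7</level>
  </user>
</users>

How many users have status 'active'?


Counting users with status='active':
  Eve (id=100) -> MATCH
  Xander (id=104) -> MATCH
Count: 2

ANSWER: 2


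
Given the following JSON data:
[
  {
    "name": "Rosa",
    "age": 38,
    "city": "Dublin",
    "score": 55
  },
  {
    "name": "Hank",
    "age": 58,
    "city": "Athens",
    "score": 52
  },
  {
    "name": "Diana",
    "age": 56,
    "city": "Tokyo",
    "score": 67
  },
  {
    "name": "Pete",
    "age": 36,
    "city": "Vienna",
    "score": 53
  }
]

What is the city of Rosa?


Looking up record where name = Rosa
Record index: 0
Field 'city' = Dublin

ANSWER: Dublin


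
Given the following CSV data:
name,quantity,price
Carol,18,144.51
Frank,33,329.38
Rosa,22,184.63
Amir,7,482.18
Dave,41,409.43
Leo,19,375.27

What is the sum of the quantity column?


Values in 'quantity' column:
  Row 1: 18
  Row 2: 33
  Row 3: 22
  Row 4: 7
  Row 5: 41
  Row 6: 19
Sum = 18 + 33 + 22 + 7 + 41 + 19 = 140

ANSWER: 140


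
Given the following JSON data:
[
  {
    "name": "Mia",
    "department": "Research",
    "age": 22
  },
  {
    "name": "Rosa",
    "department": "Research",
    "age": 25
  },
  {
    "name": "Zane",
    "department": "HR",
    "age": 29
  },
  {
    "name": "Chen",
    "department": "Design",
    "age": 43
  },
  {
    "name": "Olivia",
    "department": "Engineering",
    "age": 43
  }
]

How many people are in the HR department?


Scanning records for department = HR
  Record 2: Zane
Count: 1

ANSWER: 1


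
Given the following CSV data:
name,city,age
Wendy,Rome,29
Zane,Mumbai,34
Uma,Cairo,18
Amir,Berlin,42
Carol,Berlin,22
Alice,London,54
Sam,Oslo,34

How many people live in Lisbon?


Scanning city column for 'Lisbon':
Total matches: 0

ANSWER: 0


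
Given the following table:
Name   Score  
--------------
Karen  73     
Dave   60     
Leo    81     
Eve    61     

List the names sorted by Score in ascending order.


Sorting by Score (ascending):
  Dave: 60
  Eve: 61
  Karen: 73
  Leo: 81


ANSWER: Dave, Eve, Karen, Leo


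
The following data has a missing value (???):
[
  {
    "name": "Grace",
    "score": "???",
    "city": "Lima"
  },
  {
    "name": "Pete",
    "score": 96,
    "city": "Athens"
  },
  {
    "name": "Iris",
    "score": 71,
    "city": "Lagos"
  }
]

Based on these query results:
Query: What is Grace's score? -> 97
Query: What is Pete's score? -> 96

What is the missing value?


The missing value is Grace's score
From query: Grace's score = 97

ANSWER: 97


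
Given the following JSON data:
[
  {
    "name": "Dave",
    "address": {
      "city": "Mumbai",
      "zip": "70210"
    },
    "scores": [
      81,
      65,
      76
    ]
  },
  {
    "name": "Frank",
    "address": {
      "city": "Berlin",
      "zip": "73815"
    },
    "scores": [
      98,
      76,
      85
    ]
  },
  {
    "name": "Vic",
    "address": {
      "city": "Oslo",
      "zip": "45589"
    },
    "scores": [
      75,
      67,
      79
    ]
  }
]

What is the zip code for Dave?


Path: records[0].address.zip
Value: 70210

ANSWER: 70210


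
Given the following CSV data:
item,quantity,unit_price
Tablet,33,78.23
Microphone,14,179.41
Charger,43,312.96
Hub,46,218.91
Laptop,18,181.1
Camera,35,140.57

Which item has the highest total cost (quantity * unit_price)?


Computing row totals:
  Tablet: 2581.59
  Microphone: 2511.74
  Charger: 13457.28
  Hub: 10069.86
  Laptop: 3259.8
  Camera: 4919.95
Maximum: Charger (13457.28)

ANSWER: Charger


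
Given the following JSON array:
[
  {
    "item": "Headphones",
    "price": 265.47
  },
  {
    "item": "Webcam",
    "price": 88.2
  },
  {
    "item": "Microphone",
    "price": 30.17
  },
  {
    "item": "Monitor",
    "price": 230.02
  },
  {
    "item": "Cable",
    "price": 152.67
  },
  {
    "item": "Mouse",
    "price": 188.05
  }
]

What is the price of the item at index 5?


Array index 5 -> Mouse
price = 188.05

ANSWER: 188.05


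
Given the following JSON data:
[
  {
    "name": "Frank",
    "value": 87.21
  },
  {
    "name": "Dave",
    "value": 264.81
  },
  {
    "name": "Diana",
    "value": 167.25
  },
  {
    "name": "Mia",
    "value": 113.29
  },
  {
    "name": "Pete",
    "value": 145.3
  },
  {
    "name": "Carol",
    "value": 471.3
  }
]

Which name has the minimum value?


Comparing values:
  Frank: 87.21
  Dave: 264.81
  Diana: 167.25
  Mia: 113.29
  Pete: 145.3
  Carol: 471.3
Minimum: Frank (87.21)

ANSWER: Frank


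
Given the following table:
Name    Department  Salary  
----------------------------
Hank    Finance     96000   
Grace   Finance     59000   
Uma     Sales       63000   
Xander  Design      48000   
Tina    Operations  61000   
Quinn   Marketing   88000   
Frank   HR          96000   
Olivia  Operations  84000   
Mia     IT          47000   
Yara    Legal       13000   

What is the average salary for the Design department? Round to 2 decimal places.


Design department members:
  Xander: 48000
Sum = 48000
Count = 1
Average = 48000 / 1 = 48000.00

ANSWER: 48000.00


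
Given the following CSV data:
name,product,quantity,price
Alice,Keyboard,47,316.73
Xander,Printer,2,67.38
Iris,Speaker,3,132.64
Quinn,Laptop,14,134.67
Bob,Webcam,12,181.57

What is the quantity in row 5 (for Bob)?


Row 5: Bob
Column 'quantity' = 12

ANSWER: 12


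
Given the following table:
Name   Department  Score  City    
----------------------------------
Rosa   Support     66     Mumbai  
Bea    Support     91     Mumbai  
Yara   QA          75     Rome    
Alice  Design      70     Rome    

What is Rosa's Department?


Row 1: Rosa
Department = Support

ANSWER: Support


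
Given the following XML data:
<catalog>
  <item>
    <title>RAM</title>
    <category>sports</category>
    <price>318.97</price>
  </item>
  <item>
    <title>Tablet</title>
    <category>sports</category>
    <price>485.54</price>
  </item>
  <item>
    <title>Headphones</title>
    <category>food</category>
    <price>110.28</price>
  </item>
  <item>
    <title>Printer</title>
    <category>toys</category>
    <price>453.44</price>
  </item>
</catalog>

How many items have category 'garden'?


Scanning <item> elements for <category>garden</category>:
Count: 0

ANSWER: 0


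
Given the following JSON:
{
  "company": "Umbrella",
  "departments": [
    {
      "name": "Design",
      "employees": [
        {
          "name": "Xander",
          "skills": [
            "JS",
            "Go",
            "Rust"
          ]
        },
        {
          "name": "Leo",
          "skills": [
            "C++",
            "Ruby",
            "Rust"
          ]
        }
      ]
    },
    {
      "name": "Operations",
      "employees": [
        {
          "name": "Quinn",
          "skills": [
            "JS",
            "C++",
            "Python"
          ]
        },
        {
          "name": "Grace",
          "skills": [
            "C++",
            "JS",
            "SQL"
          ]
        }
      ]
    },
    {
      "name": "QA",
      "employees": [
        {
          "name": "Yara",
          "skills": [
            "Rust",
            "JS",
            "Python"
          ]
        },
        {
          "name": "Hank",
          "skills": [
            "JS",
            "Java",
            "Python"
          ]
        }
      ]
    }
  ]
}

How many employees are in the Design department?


Path: departments[0].employees
Count: 2

ANSWER: 2
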